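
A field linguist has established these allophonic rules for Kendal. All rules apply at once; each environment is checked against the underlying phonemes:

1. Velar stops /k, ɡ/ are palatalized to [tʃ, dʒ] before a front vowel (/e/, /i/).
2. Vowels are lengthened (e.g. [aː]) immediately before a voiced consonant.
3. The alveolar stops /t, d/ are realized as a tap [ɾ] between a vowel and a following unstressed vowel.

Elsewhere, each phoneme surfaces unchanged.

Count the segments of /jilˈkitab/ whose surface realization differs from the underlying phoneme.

Segments that undergo a rule: /i/ → [iː] (rule 2); /k/ → [tʃ] (rule 1); /t/ → [ɾ] (rule 3); /a/ → [aː] (rule 2).
All other segments surface unchanged.

4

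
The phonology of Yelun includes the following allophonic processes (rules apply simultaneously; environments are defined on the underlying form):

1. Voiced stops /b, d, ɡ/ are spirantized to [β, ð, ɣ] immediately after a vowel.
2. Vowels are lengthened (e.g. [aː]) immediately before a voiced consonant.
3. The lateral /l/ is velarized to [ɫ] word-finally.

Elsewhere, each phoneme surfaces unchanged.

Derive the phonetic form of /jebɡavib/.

Rule 2 applies to /e/ (between /j/ and /b/: before a voiced consonant) → [eː].
/b/ (between /e/ and /ɡ/) occurs immediately after a vowel → [β] by rule 1.
/ɡ/ — between /b/ and /a/; rule 1 does not apply here → [ɡ].
/a/ (between /ɡ/ and /v/) occurs before a voiced consonant → [aː] by rule 2.
/i/ (between /v/ and /b/): before a voiced consonant, so rule 2 applies → [iː].
Rule 1 applies to /b/ (word-final: immediately after a vowel) → [β].

[jeːβɡaːviːβ]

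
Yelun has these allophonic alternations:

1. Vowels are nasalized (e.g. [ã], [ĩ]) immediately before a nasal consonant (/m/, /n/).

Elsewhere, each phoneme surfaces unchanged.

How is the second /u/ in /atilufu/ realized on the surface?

/u/ (word-final): rule 1 targets it, but not before a nasal consonant → unchanged [u].

[u]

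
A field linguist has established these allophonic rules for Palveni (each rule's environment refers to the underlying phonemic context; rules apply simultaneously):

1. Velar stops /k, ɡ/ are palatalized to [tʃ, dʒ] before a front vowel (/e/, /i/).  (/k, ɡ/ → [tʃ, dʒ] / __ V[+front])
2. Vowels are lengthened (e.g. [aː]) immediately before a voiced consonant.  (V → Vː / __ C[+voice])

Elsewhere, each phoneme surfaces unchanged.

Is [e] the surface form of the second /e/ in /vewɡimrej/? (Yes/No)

No

/e/ (between /r/ and /j/) occurs before a voiced consonant → [eː] by rule 2.
The actual realization is [eː], not [e].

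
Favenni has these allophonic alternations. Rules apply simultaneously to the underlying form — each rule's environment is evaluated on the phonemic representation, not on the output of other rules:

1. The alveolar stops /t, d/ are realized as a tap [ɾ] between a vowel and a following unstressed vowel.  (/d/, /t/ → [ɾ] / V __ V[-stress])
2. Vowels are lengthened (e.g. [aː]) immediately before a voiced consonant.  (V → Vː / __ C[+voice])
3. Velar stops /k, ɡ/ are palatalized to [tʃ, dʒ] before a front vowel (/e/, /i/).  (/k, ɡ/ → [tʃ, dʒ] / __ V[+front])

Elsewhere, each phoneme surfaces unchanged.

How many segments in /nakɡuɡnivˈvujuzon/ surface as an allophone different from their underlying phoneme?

Segments that undergo a rule: /u/ → [uː] (rule 2); /i/ → [iː] (rule 2); /u/ → [uː] (rule 2); /u/ → [uː] (rule 2); /o/ → [oː] (rule 2).
All other segments surface unchanged.

5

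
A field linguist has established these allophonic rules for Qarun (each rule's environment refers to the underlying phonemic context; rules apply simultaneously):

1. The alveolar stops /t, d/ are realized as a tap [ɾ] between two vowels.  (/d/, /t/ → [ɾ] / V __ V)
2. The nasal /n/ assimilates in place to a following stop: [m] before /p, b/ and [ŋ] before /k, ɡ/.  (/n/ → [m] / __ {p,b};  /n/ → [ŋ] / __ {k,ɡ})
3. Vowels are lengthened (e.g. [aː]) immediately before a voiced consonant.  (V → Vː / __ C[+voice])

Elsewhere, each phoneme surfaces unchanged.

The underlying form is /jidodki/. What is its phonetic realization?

[jiːɾoːdki]

/i/ (between /j/ and /d/) occurs before a voiced consonant → [iː] by rule 3.
Rule 1 applies to /d/ (between /i/ and /o/: between two vowels) → [ɾ].
/o/ (between /d/ and /d/) occurs before a voiced consonant → [oː] by rule 3.
/d/ (between /o/ and /k/) is in the target of rule 1 but the environment (between two vowels) is not met → [d].
/i/ — word-final; rule 3 does not apply here → [i].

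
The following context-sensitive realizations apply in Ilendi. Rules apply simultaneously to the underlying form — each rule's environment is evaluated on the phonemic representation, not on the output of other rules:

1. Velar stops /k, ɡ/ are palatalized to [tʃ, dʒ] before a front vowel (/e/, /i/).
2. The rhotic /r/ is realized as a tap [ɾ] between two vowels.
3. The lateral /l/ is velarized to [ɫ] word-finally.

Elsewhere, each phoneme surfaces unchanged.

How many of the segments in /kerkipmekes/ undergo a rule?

3

Segments that undergo a rule: /k/ → [tʃ] (rule 1); /k/ → [tʃ] (rule 1); /k/ → [tʃ] (rule 1).
All other segments surface unchanged.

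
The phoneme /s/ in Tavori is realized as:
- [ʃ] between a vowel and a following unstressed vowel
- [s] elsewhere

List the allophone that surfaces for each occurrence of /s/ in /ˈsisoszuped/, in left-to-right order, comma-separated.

Occurrence 1 (position 1): no conditioning environment matches → elsewhere allophone [s].
Occurrence 2 (position 3): between a vowel and a following unstressed vowel → [ʃ].
Occurrence 3 (position 5): no conditioning environment matches → elsewhere allophone [s].

[s], [ʃ], [s]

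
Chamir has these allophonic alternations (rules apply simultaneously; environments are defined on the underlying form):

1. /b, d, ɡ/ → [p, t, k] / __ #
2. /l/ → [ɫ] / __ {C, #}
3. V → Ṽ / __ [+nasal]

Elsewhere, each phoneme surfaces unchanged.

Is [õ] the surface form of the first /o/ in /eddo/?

/o/ (word-final) fails the environment for rule 3, so it stays [o].
The actual realization is [o], not [õ].

No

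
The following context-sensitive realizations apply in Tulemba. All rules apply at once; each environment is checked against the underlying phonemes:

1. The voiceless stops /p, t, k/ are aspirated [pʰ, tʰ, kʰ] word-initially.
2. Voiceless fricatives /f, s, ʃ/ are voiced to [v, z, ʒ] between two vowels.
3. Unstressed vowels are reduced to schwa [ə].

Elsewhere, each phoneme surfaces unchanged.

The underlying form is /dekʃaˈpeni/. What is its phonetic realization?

Rule 3 applies to /e/ (between /d/ and /k/: in an unstressed syllable) → [ə].
/k/ (between /e/ and /ʃ/) is in the target of rule 1 but the environment (word-initially) is not met → [k].
/ʃ/ (between /k/ and /a/) fails the environment for rule 2, so it stays [ʃ].
/a/ — between /ʃ/ and /p/, in an unstressed syllable — surfaces as [ə] (rule 3).
/p/ — between /a/ and /e/; rule 1 does not apply here → [p].
/e/ (between /p/ and /n/): rule 3 targets it, but not in an unstressed syllable → unchanged [e].
Rule 3 applies to /i/ (word-final: in an unstressed syllable) → [ə].

[dəkʃəˈpenə]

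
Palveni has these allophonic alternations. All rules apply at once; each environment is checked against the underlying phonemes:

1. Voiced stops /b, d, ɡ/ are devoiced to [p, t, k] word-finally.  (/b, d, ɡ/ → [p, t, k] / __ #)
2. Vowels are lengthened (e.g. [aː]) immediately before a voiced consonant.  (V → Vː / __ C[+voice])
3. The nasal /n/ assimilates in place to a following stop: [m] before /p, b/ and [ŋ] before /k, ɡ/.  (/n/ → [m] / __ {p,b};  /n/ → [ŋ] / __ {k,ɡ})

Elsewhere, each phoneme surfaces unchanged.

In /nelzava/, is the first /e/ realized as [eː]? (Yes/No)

/e/ (between /n/ and /l/): before a voiced consonant, so rule 2 applies → [eː].
The actual realization is [eː], which matches [eː].

Yes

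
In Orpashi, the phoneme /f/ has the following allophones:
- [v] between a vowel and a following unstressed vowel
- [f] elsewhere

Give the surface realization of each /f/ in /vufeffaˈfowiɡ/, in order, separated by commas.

Occurrence 1 (position 3): between a vowel and a following unstressed vowel → [v].
Occurrence 2 (position 5): no conditioning environment matches → elsewhere allophone [f].
Occurrence 3 (position 6): no conditioning environment matches → elsewhere allophone [f].
Occurrence 4 (position 8): no conditioning environment matches → elsewhere allophone [f].

[v], [f], [f], [f]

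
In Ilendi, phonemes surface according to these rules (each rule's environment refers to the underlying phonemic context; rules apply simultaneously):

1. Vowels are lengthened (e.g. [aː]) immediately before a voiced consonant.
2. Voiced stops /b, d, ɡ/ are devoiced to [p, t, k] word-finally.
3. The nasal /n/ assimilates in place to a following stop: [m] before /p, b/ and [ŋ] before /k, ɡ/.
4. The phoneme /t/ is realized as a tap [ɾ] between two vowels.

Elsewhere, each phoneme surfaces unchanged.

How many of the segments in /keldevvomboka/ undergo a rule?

3

Segments that undergo a rule: /e/ → [eː] (rule 1); /e/ → [eː] (rule 1); /o/ → [oː] (rule 1).
All other segments surface unchanged.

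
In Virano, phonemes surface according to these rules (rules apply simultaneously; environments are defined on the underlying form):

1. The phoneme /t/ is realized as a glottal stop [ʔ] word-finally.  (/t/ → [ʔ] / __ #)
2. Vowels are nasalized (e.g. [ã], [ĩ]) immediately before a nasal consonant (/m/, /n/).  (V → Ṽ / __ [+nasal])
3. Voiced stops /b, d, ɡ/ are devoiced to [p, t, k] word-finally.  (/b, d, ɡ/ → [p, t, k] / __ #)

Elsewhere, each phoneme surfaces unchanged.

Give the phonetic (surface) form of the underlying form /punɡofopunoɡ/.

/p/ (word-initial) is unaffected → [p].
/u/ (between /p/ and /n/): before a nasal consonant, so rule 2 applies → [ũ].
/n/ stays [n].
/ɡ/ (between /n/ and /o/) fails the environment for rule 3, so it stays [ɡ].
/o/ (between /ɡ/ and /f/) is in the target of rule 2 but the environment (before a nasal consonant) is not met → [o].
/f/ (between /o/ and /o/): no rule targets it → [f].
/o/ (between /f/ and /p/) is in the target of rule 2 but the environment (before a nasal consonant) is not met → [o].
/p/ (between /o/ and /u/) is unaffected → [p].
/u/ (between /p/ and /n/): before a nasal consonant, so rule 2 applies → [ũ].
/n/ stays [n].
/o/ (between /n/ and /ɡ/) fails the environment for rule 2, so it stays [o].
/ɡ/ (word-final): word-finally, so rule 3 applies → [k].

[pũnɡofopũnok]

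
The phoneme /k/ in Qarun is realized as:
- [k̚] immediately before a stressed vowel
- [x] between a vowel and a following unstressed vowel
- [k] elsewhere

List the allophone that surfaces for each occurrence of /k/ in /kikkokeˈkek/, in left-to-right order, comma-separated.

[k], [k], [k], [x], [k̚], [k]

Occurrence 1 (position 1): no conditioning environment matches → elsewhere allophone [k].
Occurrence 2 (position 3): no conditioning environment matches → elsewhere allophone [k].
Occurrence 3 (position 4): no conditioning environment matches → elsewhere allophone [k].
Occurrence 4 (position 6): between a vowel and a following unstressed vowel → [x].
Occurrence 5 (position 8): immediately before a stressed vowel → [k̚].
Occurrence 6 (position 10): no conditioning environment matches → elsewhere allophone [k].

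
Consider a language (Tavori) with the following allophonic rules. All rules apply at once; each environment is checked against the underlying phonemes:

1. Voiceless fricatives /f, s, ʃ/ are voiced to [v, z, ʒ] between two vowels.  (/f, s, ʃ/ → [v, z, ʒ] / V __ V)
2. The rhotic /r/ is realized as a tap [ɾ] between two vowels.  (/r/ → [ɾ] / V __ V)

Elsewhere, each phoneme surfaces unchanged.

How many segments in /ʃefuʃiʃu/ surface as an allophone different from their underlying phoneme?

3

Segments that undergo a rule: /f/ → [v] (rule 1); /ʃ/ → [ʒ] (rule 1); /ʃ/ → [ʒ] (rule 1).
All other segments surface unchanged.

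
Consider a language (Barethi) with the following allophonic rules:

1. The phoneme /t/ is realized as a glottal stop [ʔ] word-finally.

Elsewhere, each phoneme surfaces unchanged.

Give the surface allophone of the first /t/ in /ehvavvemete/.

/t/ — between /e/ and /e/; rule 1 does not apply here → [t].

[t]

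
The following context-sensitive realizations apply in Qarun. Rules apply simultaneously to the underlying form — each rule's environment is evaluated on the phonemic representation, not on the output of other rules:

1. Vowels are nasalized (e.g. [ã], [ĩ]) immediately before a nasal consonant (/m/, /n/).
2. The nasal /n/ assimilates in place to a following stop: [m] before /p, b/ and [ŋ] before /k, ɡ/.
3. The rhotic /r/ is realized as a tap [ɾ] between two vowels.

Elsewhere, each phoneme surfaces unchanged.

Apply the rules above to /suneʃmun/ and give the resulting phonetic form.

/s/ — not in any rule's target class → [s].
/u/ (between /s/ and /n/) occurs before a nasal consonant → [ũ] by rule 1.
/n/ (between /u/ and /e/): rule 2 targets it, but not before a labial or velar stop → unchanged [n].
/e/ (between /n/ and /ʃ/): rule 1 targets it, but not before a nasal consonant → unchanged [e].
/ʃ/ — not in any rule's target class → [ʃ].
/m/ stays [m].
/u/ (between /m/ and /n/): before a nasal consonant, so rule 1 applies → [ũ].
/n/ (word-final) is in the target of rule 2 but the environment (before a labial or velar stop) is not met → [n].

[sũneʃmũn]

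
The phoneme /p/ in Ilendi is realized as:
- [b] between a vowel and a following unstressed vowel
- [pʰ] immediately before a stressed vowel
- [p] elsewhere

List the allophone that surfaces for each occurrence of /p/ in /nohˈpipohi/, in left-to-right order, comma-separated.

[pʰ], [b]

Occurrence 1 (position 4): immediately before a stressed vowel → [pʰ].
Occurrence 2 (position 6): between a vowel and a following unstressed vowel → [b].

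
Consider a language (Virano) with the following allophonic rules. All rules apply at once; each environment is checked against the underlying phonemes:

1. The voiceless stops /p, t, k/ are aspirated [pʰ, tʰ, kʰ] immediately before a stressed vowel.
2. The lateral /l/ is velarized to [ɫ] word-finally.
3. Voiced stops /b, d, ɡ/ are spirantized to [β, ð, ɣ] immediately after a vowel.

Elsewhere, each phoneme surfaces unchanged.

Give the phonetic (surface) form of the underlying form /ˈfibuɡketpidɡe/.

[ˈfiβuɣketpiðɡe]

Rule 3 applies to /b/ (between /i/ and /u/: immediately after a vowel) → [β].
/ɡ/ (between /u/ and /k/): immediately after a vowel, so rule 3 applies → [ɣ].
/k/ — between /ɡ/ and /e/; rule 1 does not apply here → [k].
/t/ — between /e/ and /p/; rule 1 does not apply here → [t].
/p/ — between /t/ and /i/; rule 1 does not apply here → [p].
Rule 3 applies to /d/ (between /i/ and /ɡ/: immediately after a vowel) → [ð].
/ɡ/ (between /d/ and /e/) fails the environment for rule 3, so it stays [ɡ].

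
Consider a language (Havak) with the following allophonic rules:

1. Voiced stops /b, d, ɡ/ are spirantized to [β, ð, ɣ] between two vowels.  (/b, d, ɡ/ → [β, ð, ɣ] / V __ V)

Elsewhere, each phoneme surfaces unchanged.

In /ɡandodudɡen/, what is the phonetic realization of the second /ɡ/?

[ɡ]

/ɡ/ (between /d/ and /e/): rule 1 targets it, but not between two vowels → unchanged [ɡ].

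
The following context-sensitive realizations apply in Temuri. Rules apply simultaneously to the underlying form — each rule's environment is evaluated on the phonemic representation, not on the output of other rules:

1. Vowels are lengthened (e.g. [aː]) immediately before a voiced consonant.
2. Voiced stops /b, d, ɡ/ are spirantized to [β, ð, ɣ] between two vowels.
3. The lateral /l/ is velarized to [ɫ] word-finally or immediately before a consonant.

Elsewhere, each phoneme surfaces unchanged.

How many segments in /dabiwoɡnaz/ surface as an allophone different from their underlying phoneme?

Segments that undergo a rule: /a/ → [aː] (rule 1); /b/ → [β] (rule 2); /i/ → [iː] (rule 1); /o/ → [oː] (rule 1); /a/ → [aː] (rule 1).
All other segments surface unchanged.

5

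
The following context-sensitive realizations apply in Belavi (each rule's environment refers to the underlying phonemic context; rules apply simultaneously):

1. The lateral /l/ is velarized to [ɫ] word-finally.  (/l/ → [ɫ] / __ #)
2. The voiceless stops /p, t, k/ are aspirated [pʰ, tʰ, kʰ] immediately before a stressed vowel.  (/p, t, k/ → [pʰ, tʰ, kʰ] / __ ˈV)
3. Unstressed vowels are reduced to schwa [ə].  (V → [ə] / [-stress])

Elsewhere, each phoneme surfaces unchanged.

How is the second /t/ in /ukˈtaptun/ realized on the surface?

[t]

/t/ (between /p/ and /u/) fails the environment for rule 2, so it stays [t].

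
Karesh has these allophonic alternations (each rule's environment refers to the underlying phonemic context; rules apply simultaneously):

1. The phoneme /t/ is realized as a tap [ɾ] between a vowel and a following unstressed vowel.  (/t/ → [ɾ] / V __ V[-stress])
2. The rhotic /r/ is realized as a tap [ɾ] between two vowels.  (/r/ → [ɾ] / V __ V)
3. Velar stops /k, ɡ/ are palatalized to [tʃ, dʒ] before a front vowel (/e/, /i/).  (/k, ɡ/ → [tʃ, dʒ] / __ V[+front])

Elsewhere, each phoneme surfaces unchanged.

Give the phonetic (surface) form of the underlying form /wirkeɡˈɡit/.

[wirtʃeɡˈdʒit]

/r/ (between /i/ and /k/) fails the environment for rule 2, so it stays [r].
/k/ — between /r/ and /e/, before a front vowel — surfaces as [tʃ] (rule 3).
/ɡ/ (between /e/ and /ɡ/): rule 3 targets it, but not before a front vowel → unchanged [ɡ].
/ɡ/ (between /ɡ/ and /i/) occurs before a front vowel → [dʒ] by rule 3.
/t/ (word-final) is in the target of rule 1 but the environment (between a vowel and a following unstressed vowel) is not met → [t].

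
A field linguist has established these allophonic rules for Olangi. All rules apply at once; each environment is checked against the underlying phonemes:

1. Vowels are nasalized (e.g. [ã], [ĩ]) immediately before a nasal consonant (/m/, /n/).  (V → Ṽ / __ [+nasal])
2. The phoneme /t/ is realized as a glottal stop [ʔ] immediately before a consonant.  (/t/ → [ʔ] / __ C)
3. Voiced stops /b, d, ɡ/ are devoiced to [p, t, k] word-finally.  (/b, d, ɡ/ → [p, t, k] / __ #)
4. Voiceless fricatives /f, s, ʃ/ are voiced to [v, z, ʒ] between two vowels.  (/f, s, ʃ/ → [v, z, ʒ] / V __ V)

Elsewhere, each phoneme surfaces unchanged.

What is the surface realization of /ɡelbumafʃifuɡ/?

[ɡelbũmafʃivuk]

/ɡ/ — word-initial; rule 3 does not apply here → [ɡ].
/e/ — between /ɡ/ and /l/; rule 1 does not apply here → [e].
/b/ (between /l/ and /u/) is in the target of rule 3 but the environment (word-finally) is not met → [b].
/u/ (between /b/ and /m/): before a nasal consonant, so rule 1 applies → [ũ].
/a/ (between /m/ and /f/): rule 1 targets it, but not before a nasal consonant → unchanged [a].
/f/ (between /a/ and /ʃ/) is in the target of rule 4 but the environment (between two vowels) is not met → [f].
/ʃ/ (between /f/ and /i/): rule 4 targets it, but not between two vowels → unchanged [ʃ].
/i/ (between /ʃ/ and /f/): rule 1 targets it, but not before a nasal consonant → unchanged [i].
/f/ — between /i/ and /u/, between two vowels — surfaces as [v] (rule 4).
/u/ (between /f/ and /ɡ/): rule 1 targets it, but not before a nasal consonant → unchanged [u].
/ɡ/ (word-final): word-finally, so rule 3 applies → [k].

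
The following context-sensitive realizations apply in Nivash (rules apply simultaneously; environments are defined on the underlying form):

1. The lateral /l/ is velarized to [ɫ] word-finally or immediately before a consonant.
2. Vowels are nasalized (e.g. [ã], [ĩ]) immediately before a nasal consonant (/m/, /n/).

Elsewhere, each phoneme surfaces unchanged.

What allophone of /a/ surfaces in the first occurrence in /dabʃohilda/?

[a]

/a/ (between /d/ and /b/) is in the target of rule 2 but the environment (before a nasal consonant) is not met → [a].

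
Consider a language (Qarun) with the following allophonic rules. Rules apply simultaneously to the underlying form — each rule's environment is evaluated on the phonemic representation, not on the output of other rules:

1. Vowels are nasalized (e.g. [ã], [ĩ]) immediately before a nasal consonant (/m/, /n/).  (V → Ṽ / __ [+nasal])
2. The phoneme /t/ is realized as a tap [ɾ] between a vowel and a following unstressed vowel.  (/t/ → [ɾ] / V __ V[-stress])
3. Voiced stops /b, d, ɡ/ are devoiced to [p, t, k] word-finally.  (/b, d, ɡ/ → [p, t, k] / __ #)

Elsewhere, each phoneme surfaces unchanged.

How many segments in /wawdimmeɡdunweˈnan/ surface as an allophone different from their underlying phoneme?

4

Segments that undergo a rule: /i/ → [ĩ] (rule 1); /u/ → [ũ] (rule 1); /e/ → [ẽ] (rule 1); /a/ → [ã] (rule 1).
All other segments surface unchanged.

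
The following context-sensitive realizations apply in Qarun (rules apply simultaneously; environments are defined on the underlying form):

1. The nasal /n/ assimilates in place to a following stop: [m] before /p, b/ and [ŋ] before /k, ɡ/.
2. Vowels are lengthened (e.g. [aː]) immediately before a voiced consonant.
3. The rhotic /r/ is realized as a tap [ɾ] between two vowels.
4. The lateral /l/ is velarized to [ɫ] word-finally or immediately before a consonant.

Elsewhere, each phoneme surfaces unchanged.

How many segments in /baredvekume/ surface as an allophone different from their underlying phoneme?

4

Segments that undergo a rule: /a/ → [aː] (rule 2); /r/ → [ɾ] (rule 3); /e/ → [eː] (rule 2); /u/ → [uː] (rule 2).
All other segments surface unchanged.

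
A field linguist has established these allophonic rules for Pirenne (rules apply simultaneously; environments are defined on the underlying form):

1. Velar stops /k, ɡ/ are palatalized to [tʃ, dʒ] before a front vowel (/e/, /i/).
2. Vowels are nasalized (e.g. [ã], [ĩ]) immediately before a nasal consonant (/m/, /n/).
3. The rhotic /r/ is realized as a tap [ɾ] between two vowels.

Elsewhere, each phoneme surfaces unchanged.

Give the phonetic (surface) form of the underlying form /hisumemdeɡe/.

/h/ (word-initial): no rule targets it → [h].
/i/ (between /h/ and /s/) is in the target of rule 2 but the environment (before a nasal consonant) is not met → [i].
/s/ (between /i/ and /u/) is unaffected → [s].
/u/ meets the environment for rule 2 (before a nasal consonant) → [ũ].
/m/ (between /u/ and /e/): no rule targets it → [m].
/e/ — between /m/ and /m/, before a nasal consonant — surfaces as [ẽ] (rule 2).
/m/ — not in any rule's target class → [m].
/d/ (between /m/ and /e/) is unaffected → [d].
/e/ (between /d/ and /ɡ/) fails the environment for rule 2, so it stays [e].
/ɡ/ (between /e/ and /e/): before a front vowel, so rule 1 applies → [dʒ].
/e/ (word-final) fails the environment for rule 2, so it stays [e].

[hisũmẽmdedʒe]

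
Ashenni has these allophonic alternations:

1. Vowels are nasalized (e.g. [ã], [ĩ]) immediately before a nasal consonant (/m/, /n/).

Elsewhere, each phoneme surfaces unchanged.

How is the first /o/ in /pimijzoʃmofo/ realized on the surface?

/o/ — between /z/ and /ʃ/; rule 1 does not apply here → [o].

[o]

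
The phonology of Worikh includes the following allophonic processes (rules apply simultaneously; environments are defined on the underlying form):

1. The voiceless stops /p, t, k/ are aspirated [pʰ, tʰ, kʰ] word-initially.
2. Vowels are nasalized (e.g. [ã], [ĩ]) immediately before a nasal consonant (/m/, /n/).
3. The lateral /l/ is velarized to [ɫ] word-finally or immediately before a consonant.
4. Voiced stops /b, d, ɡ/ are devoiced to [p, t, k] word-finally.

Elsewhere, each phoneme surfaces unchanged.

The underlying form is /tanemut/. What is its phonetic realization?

[tʰãnẽmut]

/t/ meets the environment for rule 1 (word-initially) → [tʰ].
/a/ (between /t/ and /n/) occurs before a nasal consonant → [ã] by rule 2.
/n/ (between /a/ and /e/) is unaffected → [n].
/e/ — between /n/ and /m/, before a nasal consonant — surfaces as [ẽ] (rule 2).
/m/ — not in any rule's target class → [m].
/u/ (between /m/ and /t/): rule 2 targets it, but not before a nasal consonant → unchanged [u].
/t/ (word-final) fails the environment for rule 1, so it stays [t].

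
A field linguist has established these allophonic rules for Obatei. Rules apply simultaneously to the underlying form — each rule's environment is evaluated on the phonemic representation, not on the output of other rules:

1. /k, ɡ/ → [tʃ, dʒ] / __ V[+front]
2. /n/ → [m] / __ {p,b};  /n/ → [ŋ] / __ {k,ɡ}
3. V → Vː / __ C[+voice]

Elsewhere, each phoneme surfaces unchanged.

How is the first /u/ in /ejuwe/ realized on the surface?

[uː]

/u/ meets the environment for rule 3 (before a voiced consonant) → [uː].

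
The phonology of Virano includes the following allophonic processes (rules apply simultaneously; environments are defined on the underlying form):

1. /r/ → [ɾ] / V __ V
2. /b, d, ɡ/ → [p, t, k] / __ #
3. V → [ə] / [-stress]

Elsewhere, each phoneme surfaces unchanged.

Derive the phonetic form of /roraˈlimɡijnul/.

[rəɾəˈlimɡəjnəl]

/r/ (word-initial) is in the target of rule 1 but the environment (between two vowels) is not met → [r].
/o/ (between /r/ and /r/): in an unstressed syllable, so rule 3 applies → [ə].
/r/ (between /o/ and /a/) occurs between two vowels → [ɾ] by rule 1.
/a/ meets the environment for rule 3 (in an unstressed syllable) → [ə].
/i/ (between /l/ and /m/) fails the environment for rule 3, so it stays [i].
/ɡ/ (between /m/ and /i/): rule 2 targets it, but not word-finally → unchanged [ɡ].
/i/ — between /ɡ/ and /j/, in an unstressed syllable — surfaces as [ə] (rule 3).
/u/ (between /n/ and /l/): in an unstressed syllable, so rule 3 applies → [ə].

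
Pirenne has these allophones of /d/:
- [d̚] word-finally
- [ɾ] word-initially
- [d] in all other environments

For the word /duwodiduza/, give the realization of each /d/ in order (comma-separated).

Occurrence 1 (position 1): word-initially → [ɾ].
Occurrence 2 (position 5): no conditioning environment matches → elsewhere allophone [d].
Occurrence 3 (position 7): no conditioning environment matches → elsewhere allophone [d].

[ɾ], [d], [d]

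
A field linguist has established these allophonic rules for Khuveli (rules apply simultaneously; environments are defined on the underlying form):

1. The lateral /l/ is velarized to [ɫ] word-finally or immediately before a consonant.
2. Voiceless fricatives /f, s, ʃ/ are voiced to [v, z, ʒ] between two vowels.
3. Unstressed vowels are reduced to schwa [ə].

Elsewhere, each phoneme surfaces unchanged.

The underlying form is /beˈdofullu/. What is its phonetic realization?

/b/ stays [b].
/e/ — between /b/ and /d/, in an unstressed syllable — surfaces as [ə] (rule 3).
/d/ (between /e/ and /o/) is unaffected → [d].
/o/ (between /d/ and /f/) fails the environment for rule 3, so it stays [o].
Rule 2 applies to /f/ (between /o/ and /u/: between two vowels) → [v].
Rule 3 applies to /u/ (between /f/ and /l/: in an unstressed syllable) → [ə].
/l/ (between /u/ and /l/) occurs word-finally or immediately before a consonant → [ɫ] by rule 1.
/l/ (between /l/ and /u/) fails the environment for rule 1, so it stays [l].
/u/ meets the environment for rule 3 (in an unstressed syllable) → [ə].

[bəˈdovəɫlə]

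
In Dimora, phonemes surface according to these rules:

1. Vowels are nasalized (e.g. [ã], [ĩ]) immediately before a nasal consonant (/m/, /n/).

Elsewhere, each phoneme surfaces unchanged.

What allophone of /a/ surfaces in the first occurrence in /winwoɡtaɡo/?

[a]

/a/ (between /t/ and /ɡ/) is in the target of rule 1 but the environment (before a nasal consonant) is not met → [a].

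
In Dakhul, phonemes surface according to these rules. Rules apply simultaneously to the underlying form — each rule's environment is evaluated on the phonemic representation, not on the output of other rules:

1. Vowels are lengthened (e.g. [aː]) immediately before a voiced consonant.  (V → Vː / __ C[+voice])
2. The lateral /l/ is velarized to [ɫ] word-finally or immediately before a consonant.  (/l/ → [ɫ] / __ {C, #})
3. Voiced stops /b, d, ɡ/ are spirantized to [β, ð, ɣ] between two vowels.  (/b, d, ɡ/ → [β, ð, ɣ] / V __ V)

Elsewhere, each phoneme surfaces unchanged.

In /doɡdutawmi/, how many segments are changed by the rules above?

Segments that undergo a rule: /o/ → [oː] (rule 1); /a/ → [aː] (rule 1).
All other segments surface unchanged.

2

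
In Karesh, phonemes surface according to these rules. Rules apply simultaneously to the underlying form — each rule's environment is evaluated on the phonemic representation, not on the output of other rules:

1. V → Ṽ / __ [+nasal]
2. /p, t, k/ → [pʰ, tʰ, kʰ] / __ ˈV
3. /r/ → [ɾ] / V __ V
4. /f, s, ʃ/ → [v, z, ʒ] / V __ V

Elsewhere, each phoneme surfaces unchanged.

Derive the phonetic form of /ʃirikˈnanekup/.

[ʃiɾikˈnãnekup]

/ʃ/ — word-initial; rule 4 does not apply here → [ʃ].
/i/ (between /ʃ/ and /r/): rule 1 targets it, but not before a nasal consonant → unchanged [i].
/r/ — between /i/ and /i/, between two vowels — surfaces as [ɾ] (rule 3).
/i/ (between /r/ and /k/) fails the environment for rule 1, so it stays [i].
/k/ — between /i/ and /n/; rule 2 does not apply here → [k].
/n/ (between /k/ and /a/) is unaffected → [n].
Rule 1 applies to /a/ (between /n/ and /n/: before a nasal consonant) → [ã].
/n/ stays [n].
/e/ (between /n/ and /k/) is in the target of rule 1 but the environment (before a nasal consonant) is not met → [e].
/k/ (between /e/ and /u/) is in the target of rule 2 but the environment (immediately before a stressed vowel) is not met → [k].
/u/ (between /k/ and /p/) is in the target of rule 1 but the environment (before a nasal consonant) is not met → [u].
/p/ — word-final; rule 2 does not apply here → [p].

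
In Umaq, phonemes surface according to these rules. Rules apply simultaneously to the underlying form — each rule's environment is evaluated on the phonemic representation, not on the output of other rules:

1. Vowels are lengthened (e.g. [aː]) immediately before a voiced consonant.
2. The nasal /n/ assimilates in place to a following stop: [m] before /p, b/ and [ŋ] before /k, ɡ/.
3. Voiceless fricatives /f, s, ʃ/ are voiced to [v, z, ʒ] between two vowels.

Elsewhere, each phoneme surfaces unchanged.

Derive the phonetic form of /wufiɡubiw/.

[wuviːɡuːbiːw]

/u/ (between /w/ and /f/): rule 1 targets it, but not before a voiced consonant → unchanged [u].
/f/ — between /u/ and /i/, between two vowels — surfaces as [v] (rule 3).
/i/ (between /f/ and /ɡ/): before a voiced consonant, so rule 1 applies → [iː].
/u/ (between /ɡ/ and /b/) occurs before a voiced consonant → [uː] by rule 1.
/i/ (between /b/ and /w/) occurs before a voiced consonant → [iː] by rule 1.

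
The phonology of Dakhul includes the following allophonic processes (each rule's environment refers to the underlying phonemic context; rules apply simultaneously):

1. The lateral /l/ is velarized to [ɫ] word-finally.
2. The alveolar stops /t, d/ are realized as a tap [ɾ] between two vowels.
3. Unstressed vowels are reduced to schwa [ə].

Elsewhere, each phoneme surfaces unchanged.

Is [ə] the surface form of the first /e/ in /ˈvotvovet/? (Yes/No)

Yes

/e/ — between /v/ and /t/, in an unstressed syllable — surfaces as [ə] (rule 3).
The actual realization is [ə], which matches [ə].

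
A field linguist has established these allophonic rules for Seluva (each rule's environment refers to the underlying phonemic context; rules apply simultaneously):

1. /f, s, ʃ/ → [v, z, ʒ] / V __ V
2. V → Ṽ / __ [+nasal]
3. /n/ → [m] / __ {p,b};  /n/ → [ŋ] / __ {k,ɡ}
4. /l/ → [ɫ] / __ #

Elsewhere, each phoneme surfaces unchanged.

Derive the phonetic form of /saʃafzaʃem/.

/s/ (word-initial) fails the environment for rule 1, so it stays [s].
/a/ (between /s/ and /ʃ/) fails the environment for rule 2, so it stays [a].
/ʃ/ meets the environment for rule 1 (between two vowels) → [ʒ].
/a/ (between /ʃ/ and /f/) fails the environment for rule 2, so it stays [a].
/f/ (between /a/ and /z/): rule 1 targets it, but not between two vowels → unchanged [f].
/z/ — not in any rule's target class → [z].
/a/ (between /z/ and /ʃ/) fails the environment for rule 2, so it stays [a].
/ʃ/ (between /a/ and /e/): between two vowels, so rule 1 applies → [ʒ].
/e/ — between /ʃ/ and /m/, before a nasal consonant — surfaces as [ẽ] (rule 2).
/m/ stays [m].

[saʒafzaʒẽm]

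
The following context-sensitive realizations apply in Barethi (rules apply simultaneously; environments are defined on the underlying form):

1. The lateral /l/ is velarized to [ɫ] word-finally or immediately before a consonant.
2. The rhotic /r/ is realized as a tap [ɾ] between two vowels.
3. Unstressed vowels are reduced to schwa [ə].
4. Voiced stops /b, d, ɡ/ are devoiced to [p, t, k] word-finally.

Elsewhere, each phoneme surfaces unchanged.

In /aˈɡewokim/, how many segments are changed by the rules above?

3

Segments that undergo a rule: /a/ → [ə] (rule 3); /o/ → [ə] (rule 3); /i/ → [ə] (rule 3).
All other segments surface unchanged.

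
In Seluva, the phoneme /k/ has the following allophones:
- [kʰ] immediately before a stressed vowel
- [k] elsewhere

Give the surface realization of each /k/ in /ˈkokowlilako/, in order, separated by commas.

[kʰ], [k], [k]

Occurrence 1 (position 1): immediately before a stressed vowel → [kʰ].
Occurrence 2 (position 3): no conditioning environment matches → elsewhere allophone [k].
Occurrence 3 (position 10): no conditioning environment matches → elsewhere allophone [k].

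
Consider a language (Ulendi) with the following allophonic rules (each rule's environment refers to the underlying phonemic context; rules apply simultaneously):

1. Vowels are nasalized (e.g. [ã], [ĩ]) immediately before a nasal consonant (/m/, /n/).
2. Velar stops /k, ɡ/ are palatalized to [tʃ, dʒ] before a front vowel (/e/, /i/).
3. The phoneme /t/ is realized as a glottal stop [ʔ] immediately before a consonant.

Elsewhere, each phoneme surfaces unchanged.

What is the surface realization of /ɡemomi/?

/ɡ/ (word-initial) occurs before a front vowel → [dʒ] by rule 2.
/e/ (between /ɡ/ and /m/) occurs before a nasal consonant → [ẽ] by rule 1.
/m/ — not in any rule's target class → [m].
/o/ — between /m/ and /m/, before a nasal consonant — surfaces as [õ] (rule 1).
/m/ (between /o/ and /i/): no rule targets it → [m].
/i/ (word-final) fails the environment for rule 1, so it stays [i].

[dʒẽmõmi]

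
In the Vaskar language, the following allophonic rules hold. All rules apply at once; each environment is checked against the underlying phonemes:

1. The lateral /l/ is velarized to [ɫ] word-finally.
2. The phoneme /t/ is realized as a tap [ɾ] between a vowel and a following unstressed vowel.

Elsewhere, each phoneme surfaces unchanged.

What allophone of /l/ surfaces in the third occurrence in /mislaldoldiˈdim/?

[l]

/l/ (between /o/ and /d/): rule 1 targets it, but not word-finally → unchanged [l].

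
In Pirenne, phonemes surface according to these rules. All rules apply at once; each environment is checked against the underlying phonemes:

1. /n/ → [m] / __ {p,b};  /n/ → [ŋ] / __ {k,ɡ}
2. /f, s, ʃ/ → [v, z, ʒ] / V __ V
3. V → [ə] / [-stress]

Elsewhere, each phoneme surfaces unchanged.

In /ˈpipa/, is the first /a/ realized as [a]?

No

Rule 3 applies to /a/ (word-final: in an unstressed syllable) → [ə].
The actual realization is [ə], not [a].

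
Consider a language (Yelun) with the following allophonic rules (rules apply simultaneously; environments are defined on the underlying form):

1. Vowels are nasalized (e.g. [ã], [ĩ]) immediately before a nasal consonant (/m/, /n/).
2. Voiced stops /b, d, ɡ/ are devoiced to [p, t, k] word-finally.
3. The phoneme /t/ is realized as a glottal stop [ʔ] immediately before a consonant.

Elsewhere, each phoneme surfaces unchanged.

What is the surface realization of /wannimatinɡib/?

/w/ (word-initial): no rule targets it → [w].
/a/ — between /w/ and /n/, before a nasal consonant — surfaces as [ã] (rule 1).
/n/ (between /a/ and /n/): no rule targets it → [n].
/n/ (between /n/ and /i/): no rule targets it → [n].
Rule 1 applies to /i/ (between /n/ and /m/: before a nasal consonant) → [ĩ].
/m/ — not in any rule's target class → [m].
/a/ — between /m/ and /t/; rule 1 does not apply here → [a].
/t/ (between /a/ and /i/): rule 3 targets it, but not immediately before a consonant → unchanged [t].
/i/ (between /t/ and /n/): before a nasal consonant, so rule 1 applies → [ĩ].
/n/ (between /i/ and /ɡ/): no rule targets it → [n].
/ɡ/ (between /n/ and /i/): rule 2 targets it, but not word-finally → unchanged [ɡ].
/i/ — between /ɡ/ and /b/; rule 1 does not apply here → [i].
/b/ (word-final) occurs word-finally → [p] by rule 2.

[wãnnĩmatĩnɡip]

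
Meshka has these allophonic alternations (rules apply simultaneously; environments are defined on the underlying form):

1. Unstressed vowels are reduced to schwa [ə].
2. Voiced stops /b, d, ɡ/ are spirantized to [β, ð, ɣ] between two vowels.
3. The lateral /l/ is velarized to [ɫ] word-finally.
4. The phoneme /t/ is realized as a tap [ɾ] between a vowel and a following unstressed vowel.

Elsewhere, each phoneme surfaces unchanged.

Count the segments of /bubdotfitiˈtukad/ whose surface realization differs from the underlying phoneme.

6

Segments that undergo a rule: /u/ → [ə] (rule 1); /o/ → [ə] (rule 1); /i/ → [ə] (rule 1); /t/ → [ɾ] (rule 4); /i/ → [ə] (rule 1); /a/ → [ə] (rule 1).
All other segments surface unchanged.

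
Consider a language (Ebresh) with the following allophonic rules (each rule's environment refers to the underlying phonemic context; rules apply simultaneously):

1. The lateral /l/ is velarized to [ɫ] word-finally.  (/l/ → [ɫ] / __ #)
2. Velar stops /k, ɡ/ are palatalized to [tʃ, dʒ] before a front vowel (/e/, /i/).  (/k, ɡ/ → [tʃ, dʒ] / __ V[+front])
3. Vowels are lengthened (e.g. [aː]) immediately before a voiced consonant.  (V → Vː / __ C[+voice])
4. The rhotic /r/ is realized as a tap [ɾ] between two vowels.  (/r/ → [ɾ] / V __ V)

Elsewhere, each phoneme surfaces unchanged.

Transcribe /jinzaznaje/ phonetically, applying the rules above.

/j/ — not in any rule's target class → [j].
Rule 3 applies to /i/ (between /j/ and /n/: before a voiced consonant) → [iː].
/n/ — not in any rule's target class → [n].
/z/ — not in any rule's target class → [z].
/a/ — between /z/ and /z/, before a voiced consonant — surfaces as [aː] (rule 3).
/z/ stays [z].
/n/ (between /z/ and /a/) is unaffected → [n].
/a/ (between /n/ and /j/) occurs before a voiced consonant → [aː] by rule 3.
/j/ stays [j].
/e/ (word-final): rule 3 targets it, but not before a voiced consonant → unchanged [e].

[jiːnzaːznaːje]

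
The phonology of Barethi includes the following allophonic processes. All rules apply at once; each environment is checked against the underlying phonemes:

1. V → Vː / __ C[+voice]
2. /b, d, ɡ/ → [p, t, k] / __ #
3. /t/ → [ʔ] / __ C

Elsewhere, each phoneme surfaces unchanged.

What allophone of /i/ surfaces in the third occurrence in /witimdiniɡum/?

/i/ (between /d/ and /n/) occurs before a voiced consonant → [iː] by rule 1.

[iː]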